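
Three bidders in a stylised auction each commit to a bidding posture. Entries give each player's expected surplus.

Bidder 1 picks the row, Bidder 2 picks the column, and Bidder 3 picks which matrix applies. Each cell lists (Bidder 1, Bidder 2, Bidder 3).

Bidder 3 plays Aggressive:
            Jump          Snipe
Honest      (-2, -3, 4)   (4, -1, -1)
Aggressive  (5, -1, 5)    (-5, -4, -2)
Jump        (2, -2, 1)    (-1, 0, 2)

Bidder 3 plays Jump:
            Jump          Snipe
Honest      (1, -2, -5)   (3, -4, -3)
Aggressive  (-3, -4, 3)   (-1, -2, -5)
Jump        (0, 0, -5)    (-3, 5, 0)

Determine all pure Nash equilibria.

The pure Nash equilibria are (Honest, Snipe, Aggressive); (Aggressive, Jump, Aggressive).

For each strategy profile, look for a profitable unilateral deviation.
(Honest, Jump, Aggressive): Bidder 1 can switch to Aggressive (-2 → 5). Not NE.
(Honest, Jump, Jump): Bidder 3 can switch to Aggressive (-5 → 4). Not NE.
(Honest, Snipe, Aggressive): Bidder 1 gets 4, best alternative -1; Bidder 2 gets -1, best alternative -3; Bidder 3 gets -1, best alternative -3. No profitable deviation — NE.
(Honest, Snipe, Jump): Bidder 2 can switch to Jump (-4 → -2). Not NE.
(Aggressive, Jump, Aggressive): Bidder 1 gets 5, best alternative 2; Bidder 2 gets -1, best alternative -4; Bidder 3 gets 5, best alternative 3. No profitable deviation — NE.
(Aggressive, Jump, Jump): Bidder 1 can switch to Honest (-3 → 1). Not NE.
(Aggressive, Snipe, Aggressive): Bidder 1 can switch to Honest (-5 → 4). Not NE.
(Aggressive, Snipe, Jump): Bidder 1 can switch to Honest (-1 → 3). Not NE.
(Jump, Jump, Aggressive): Bidder 1 can switch to Aggressive (2 → 5). Not NE.
(Jump, Jump, Jump): Bidder 1 can switch to Honest (0 → 1). Not NE.
(The remaining 2 profiles each have a profitable deviation by the same check.)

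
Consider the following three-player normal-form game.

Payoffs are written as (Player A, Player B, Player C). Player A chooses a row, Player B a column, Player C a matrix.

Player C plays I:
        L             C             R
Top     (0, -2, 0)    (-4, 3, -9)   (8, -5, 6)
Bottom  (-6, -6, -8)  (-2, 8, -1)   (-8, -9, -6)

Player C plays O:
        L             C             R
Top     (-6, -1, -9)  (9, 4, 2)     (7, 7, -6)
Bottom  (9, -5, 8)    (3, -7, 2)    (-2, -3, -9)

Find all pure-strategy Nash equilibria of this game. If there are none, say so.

This game has no pure Nash equilibrium.

Player A against (L, I): payoffs 0, -6 → best response Top.
Player A against (L, O): payoffs -6, 9 → best response Bottom.
Player A against (C, I): payoffs -4, -2 → best response Bottom.
Player A against (C, O): payoffs 9, 3 → best response Top.
Player A against (R, I): payoffs 8, -8 → best response Top.
Player A against (R, O): payoffs 7, -2 → best response Top.
Player B against (Top, I): payoffs -2, 3, -5 → best response C.
Player B against (Top, O): payoffs -1, 4, 7 → best response R.
Player B against (Bottom, I): payoffs -6, 8, -9 → best response C.
Player B against (Bottom, O): payoffs -5, -7, -3 → best response R.
Player C against (Top, L): payoffs 0, -9 → best response I.
Player C against (Top, C): payoffs -9, 2 → best response O.
Player C against (Top, R): payoffs 6, -6 → best response I.
Player C against (Bottom, L): payoffs -8, 8 → best response O.
Player C against (Bottom, C): payoffs -1, 2 → best response O.
Player C against (Bottom, R): payoffs -6, -9 → best response I.
No profile is a mutual best response for all players.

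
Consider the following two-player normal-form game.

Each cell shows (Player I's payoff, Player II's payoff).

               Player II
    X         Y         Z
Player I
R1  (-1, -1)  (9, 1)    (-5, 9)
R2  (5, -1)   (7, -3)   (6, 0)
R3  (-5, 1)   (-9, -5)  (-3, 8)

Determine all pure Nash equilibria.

Player I against X: payoffs -1, 5, -5 → best response R2.
Player I against Y: payoffs 9, 7, -9 → best response R1.
Player I against Z: payoffs -5, 6, -3 → best response R2.
Player II against R1: payoffs -1, 1, 9 → best response Z.
Player II against R2: payoffs -1, -3, 0 → best response Z.
Player II against R3: payoffs 1, -5, 8 → best response Z.
Mutual best responses: (R2, Z).

(R2, Z)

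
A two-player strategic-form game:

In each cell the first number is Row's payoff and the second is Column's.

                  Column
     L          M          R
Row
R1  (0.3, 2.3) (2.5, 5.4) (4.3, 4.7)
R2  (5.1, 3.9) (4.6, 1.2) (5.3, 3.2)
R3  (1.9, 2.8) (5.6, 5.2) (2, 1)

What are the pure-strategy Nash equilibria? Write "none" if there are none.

The pure Nash equilibria are (R2, L), (R3, M).

For each strategy profile, look for a profitable unilateral deviation.
(R1, L): Row can switch to R2 (0.3 → 5.1). Not NE.
(R1, M): Row can switch to R2 (2.5 → 4.6). Not NE.
(R1, R): Row can switch to R2 (4.3 → 5.3). Not NE.
(R2, L): Row gets 5.1, best alternative 1.9; Column gets 3.9, best alternative 3.2. No profitable deviation — NE.
(R2, M): Row can switch to R3 (4.6 → 5.6). Not NE.
(R2, R): Column can switch to L (3.2 → 3.9). Not NE.
(R3, L): Row can switch to R2 (1.9 → 5.1). Not NE.
(R3, M): Row gets 5.6, best alternative 4.6; Column gets 5.2, best alternative 2.8. No profitable deviation — NE.
(R3, R): Row can switch to R1 (2 → 4.3). Not NE.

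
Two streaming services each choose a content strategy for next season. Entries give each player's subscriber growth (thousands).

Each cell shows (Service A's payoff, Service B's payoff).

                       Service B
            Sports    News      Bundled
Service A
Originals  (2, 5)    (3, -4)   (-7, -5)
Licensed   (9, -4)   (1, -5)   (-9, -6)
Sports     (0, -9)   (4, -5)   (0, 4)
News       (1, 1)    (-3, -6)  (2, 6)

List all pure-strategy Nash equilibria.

Mark each player's best response to every combination of opponents' strategies; a profile where every player is best-responding is a pure Nash equilibrium.
Service A against Sports: payoffs 2, 9, 0, 1 → best response Licensed.
Service A against News: payoffs 3, 1, 4, -3 → best response Sports.
Service A against Bundled: payoffs -7, -9, 0, 2 → best response News.
Service B against Originals: payoffs 5, -4, -5 → best response Sports.
Service B against Licensed: payoffs -4, -5, -6 → best response Sports.
Service B against Sports: payoffs -9, -5, 4 → best response Bundled.
Service B against News: payoffs 1, -6, 6 → best response Bundled.
Mutual best responses: (Licensed, Sports); (News, Bundled).

(Licensed, Sports) and (News, Bundled)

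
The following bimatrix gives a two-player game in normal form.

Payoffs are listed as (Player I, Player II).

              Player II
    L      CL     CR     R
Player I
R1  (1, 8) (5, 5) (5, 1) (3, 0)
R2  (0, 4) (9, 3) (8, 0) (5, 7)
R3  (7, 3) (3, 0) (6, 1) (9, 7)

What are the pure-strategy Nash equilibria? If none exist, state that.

(R1, L): Player I can switch to R3 (1 → 7). Not NE.
(R1, CL): Player I can switch to R2 (5 → 9). Not NE.
(R1, CR): Player I can switch to R2 (5 → 8). Not NE.
(R1, R): Player I can switch to R2 (3 → 5). Not NE.
(R2, L): Player I can switch to R1 (0 → 1). Not NE.
(R2, CL): Player II can switch to L (3 → 4). Not NE.
(R2, CR): Player II can switch to L (0 → 4). Not NE.
(R2, R): Player I can switch to R3 (5 → 9). Not NE.
(R3, L): Player II can switch to R (3 → 7). Not NE.
(R3, CL): Player I can switch to R1 (3 → 5). Not NE.
(R3, CR): Player I can switch to R2 (6 → 8). Not NE.
(R3, R): Player I gets 9, best alternative 5; Player II gets 7, best alternative 3. No profitable deviation — NE.

The unique pure-strategy Nash equilibrium is (R3, R).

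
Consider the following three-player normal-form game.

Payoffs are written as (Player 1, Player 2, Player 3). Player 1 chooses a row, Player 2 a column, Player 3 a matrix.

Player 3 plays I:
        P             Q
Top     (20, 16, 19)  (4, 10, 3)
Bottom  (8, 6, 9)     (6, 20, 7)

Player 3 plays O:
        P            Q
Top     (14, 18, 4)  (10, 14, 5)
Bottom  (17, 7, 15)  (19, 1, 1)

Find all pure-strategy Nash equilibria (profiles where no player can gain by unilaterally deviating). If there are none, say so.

The pure Nash equilibria are (Top, P, I) and (Bottom, P, O) and (Bottom, Q, I).

(Top, P, I): Player 1 gets 20, best alternative 8; Player 2 gets 16, best alternative 10; Player 3 gets 19, best alternative 4. No profitable deviation — NE.
(Top, P, O): Player 1 can switch to Bottom (14 → 17). Not NE.
(Top, Q, I): Player 1 can switch to Bottom (4 → 6). Not NE.
(Top, Q, O): Player 1 can switch to Bottom (10 → 19). Not NE.
(Bottom, P, I): Player 1 can switch to Top (8 → 20). Not NE.
(Bottom, P, O): Player 1 gets 17, best alternative 14; Player 2 gets 7, best alternative 1; Player 3 gets 15, best alternative 9. No profitable deviation — NE.
(Bottom, Q, I): Player 1 gets 6, best alternative 4; Player 2 gets 20, best alternative 6; Player 3 gets 7, best alternative 1. No profitable deviation — NE.
(Bottom, Q, O): Player 2 can switch to P (1 → 7). Not NE.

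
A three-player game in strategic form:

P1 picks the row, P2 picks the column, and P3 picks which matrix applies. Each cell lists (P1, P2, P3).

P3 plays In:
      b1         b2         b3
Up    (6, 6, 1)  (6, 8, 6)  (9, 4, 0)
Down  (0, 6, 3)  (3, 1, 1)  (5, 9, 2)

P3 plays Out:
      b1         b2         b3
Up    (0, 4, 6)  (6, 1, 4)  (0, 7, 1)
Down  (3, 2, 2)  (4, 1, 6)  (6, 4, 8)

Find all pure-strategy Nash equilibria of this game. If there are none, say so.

Pure-strategy Nash equilibria: (Up, b2, In) and (Down, b3, Out)

For each player, find the best response to each opponent profile; mutual best responses are the pure NE.
P1 against (b1, In): payoffs 6, 0 → best response Up.
P1 against (b1, Out): payoffs 0, 3 → best response Down.
P1 against (b2, In): payoffs 6, 3 → best response Up.
P1 against (b2, Out): payoffs 6, 4 → best response Up.
P1 against (b3, In): payoffs 9, 5 → best response Up.
P1 against (b3, Out): payoffs 0, 6 → best response Down.
P2 against (Up, In): payoffs 6, 8, 4 → best response b2.
P2 against (Up, Out): payoffs 4, 1, 7 → best response b3.
P2 against (Down, In): payoffs 6, 1, 9 → best response b3.
P2 against (Down, Out): payoffs 2, 1, 4 → best response b3.
P3 against (Up, b1): payoffs 1, 6 → best response Out.
P3 against (Up, b2): payoffs 6, 4 → best response In.
P3 against (Up, b3): payoffs 0, 1 → best response Out.
P3 against (Down, b1): payoffs 3, 2 → best response In.
P3 against (Down, b2): payoffs 1, 6 → best response Out.
P3 against (Down, b3): payoffs 2, 8 → best response Out.
Mutual best responses: (Up, b2, In); (Down, b3, Out).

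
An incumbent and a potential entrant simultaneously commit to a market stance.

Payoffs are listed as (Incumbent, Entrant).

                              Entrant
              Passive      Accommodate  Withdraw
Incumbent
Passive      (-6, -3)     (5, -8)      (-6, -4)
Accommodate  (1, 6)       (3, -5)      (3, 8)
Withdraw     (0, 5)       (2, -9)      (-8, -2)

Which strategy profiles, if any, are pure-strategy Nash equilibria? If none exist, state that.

(Accommodate, Withdraw)

(Passive, Passive): Incumbent can switch to Accommodate (-6 → 1). Not NE.
(Passive, Accommodate): Entrant can switch to Passive (-8 → -3). Not NE.
(Passive, Withdraw): Incumbent can switch to Accommodate (-6 → 3). Not NE.
(Accommodate, Passive): Entrant can switch to Withdraw (6 → 8). Not NE.
(Accommodate, Accommodate): Incumbent can switch to Passive (3 → 5). Not NE.
(Accommodate, Withdraw): Incumbent gets 3, best alternative -6; Entrant gets 8, best alternative 6. No profitable deviation — NE.
(Withdraw, Passive): Incumbent can switch to Accommodate (0 → 1). Not NE.
(Withdraw, Accommodate): Incumbent can switch to Passive (2 → 5). Not NE.
(Withdraw, Withdraw): Incumbent can switch to Passive (-8 → -6). Not NE.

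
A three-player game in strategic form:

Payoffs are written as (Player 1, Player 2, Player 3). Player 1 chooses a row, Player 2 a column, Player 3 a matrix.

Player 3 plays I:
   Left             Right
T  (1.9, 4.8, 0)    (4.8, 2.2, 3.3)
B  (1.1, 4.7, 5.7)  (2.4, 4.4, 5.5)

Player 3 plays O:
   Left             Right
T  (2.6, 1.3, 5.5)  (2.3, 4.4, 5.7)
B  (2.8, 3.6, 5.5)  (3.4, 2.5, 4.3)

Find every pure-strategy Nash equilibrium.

For each strategy profile, look for a profitable unilateral deviation.
(T, Left, I): Player 3 can switch to O (0 → 5.5). Not NE.
(T, Left, O): Player 1 can switch to B (2.6 → 2.8). Not NE.
(T, Right, I): Player 2 can switch to Left (2.2 → 4.8). Not NE.
(T, Right, O): Player 1 can switch to B (2.3 → 3.4). Not NE.
(B, Left, I): Player 1 can switch to T (1.1 → 1.9). Not NE.
(B, Left, O): Player 3 can switch to I (5.5 → 5.7). Not NE.
(B, Right, I): Player 1 can switch to T (2.4 → 4.8). Not NE.
(B, Right, O): Player 2 can switch to Left (2.5 → 3.6). Not NE.

There is no pure-strategy Nash equilibrium.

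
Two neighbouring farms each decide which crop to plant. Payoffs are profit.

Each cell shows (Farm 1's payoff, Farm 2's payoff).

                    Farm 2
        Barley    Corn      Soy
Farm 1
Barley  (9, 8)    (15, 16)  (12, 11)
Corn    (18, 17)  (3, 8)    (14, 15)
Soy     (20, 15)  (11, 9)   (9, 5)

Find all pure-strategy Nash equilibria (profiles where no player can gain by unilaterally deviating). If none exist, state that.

The pure Nash equilibria are (Barley, Corn); (Soy, Barley).

(Barley, Barley): Farm 1 can switch to Corn (9 → 18). Not NE.
(Barley, Corn): Farm 1 gets 15, best alternative 11; Farm 2 gets 16, best alternative 11. No profitable deviation — NE.
(Barley, Soy): Farm 1 can switch to Corn (12 → 14). Not NE.
(Corn, Barley): Farm 1 can switch to Soy (18 → 20). Not NE.
(Corn, Corn): Farm 1 can switch to Barley (3 → 15). Not NE.
(Corn, Soy): Farm 2 can switch to Barley (15 → 17). Not NE.
(Soy, Barley): Farm 1 gets 20, best alternative 18; Farm 2 gets 15, best alternative 9. No profitable deviation — NE.
(Soy, Corn): Farm 1 can switch to Barley (11 → 15). Not NE.
(Soy, Soy): Farm 1 can switch to Barley (9 → 12). Not NE.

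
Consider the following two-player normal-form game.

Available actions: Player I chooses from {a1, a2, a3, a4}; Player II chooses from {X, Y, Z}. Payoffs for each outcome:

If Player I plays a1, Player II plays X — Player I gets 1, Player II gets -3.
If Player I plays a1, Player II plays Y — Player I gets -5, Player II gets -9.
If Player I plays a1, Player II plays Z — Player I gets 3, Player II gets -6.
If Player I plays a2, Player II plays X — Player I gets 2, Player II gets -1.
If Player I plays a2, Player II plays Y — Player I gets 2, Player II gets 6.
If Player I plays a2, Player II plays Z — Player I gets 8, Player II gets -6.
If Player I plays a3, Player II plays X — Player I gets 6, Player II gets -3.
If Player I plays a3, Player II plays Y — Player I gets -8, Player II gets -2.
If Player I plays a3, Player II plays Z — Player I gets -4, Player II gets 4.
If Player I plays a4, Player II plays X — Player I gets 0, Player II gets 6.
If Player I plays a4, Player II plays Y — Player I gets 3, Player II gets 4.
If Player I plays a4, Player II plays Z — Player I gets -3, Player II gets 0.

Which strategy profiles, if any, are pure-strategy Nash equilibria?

For each strategy profile, look for a profitable unilateral deviation.
(a1, X): Player I can switch to a2 (1 → 2). Not NE.
(a1, Y): Player I can switch to a2 (-5 → 2). Not NE.
(a1, Z): Player I can switch to a2 (3 → 8). Not NE.
(a2, X): Player I can switch to a3 (2 → 6). Not NE.
(a2, Y): Player I can switch to a4 (2 → 3). Not NE.
(a2, Z): Player II can switch to X (-6 → -1). Not NE.
(The remaining 6 profiles each have a profitable deviation by the same check.)

No pure-strategy Nash equilibrium.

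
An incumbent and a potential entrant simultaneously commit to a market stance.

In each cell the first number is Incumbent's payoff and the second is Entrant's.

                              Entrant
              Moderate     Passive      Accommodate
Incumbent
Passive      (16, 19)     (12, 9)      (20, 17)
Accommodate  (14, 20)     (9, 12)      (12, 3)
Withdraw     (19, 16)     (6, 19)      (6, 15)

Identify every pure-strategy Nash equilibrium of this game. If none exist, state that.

There is no pure-strategy Nash equilibrium.

Check each profile: it is a Nash equilibrium iff no player can strictly gain by switching unilaterally.
(Passive, Moderate): Incumbent can switch to Withdraw (16 → 19). Not NE.
(Passive, Passive): Entrant can switch to Moderate (9 → 19). Not NE.
(Passive, Accommodate): Entrant can switch to Moderate (17 → 19). Not NE.
(Accommodate, Moderate): Incumbent can switch to Passive (14 → 16). Not NE.
(Accommodate, Passive): Incumbent can switch to Passive (9 → 12). Not NE.
(Accommodate, Accommodate): Incumbent can switch to Passive (12 → 20). Not NE.
(The remaining 3 profiles each have a profitable deviation by the same check.)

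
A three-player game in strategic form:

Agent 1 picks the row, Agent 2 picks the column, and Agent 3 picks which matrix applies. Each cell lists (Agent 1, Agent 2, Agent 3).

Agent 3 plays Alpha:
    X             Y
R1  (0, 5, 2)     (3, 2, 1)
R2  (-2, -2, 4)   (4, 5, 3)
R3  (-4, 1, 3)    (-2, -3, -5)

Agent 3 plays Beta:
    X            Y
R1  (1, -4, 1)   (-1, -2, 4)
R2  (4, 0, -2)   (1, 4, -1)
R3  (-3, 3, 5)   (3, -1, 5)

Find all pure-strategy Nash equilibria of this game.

Agent 1 against (X, Alpha): payoffs 0, -2, -4 → best response R1.
Agent 1 against (X, Beta): payoffs 1, 4, -3 → best response R2.
Agent 1 against (Y, Alpha): payoffs 3, 4, -2 → best response R2.
Agent 1 against (Y, Beta): payoffs -1, 1, 3 → best response R3.
Agent 2 against (R1, Alpha): payoffs 5, 2 → best response X.
Agent 2 against (R1, Beta): payoffs -4, -2 → best response Y.
Agent 2 against (R2, Alpha): payoffs -2, 5 → best response Y.
Agent 2 against (R2, Beta): payoffs 0, 4 → best response Y.
Agent 2 against (R3, Alpha): payoffs 1, -3 → best response X.
Agent 2 against (R3, Beta): payoffs 3, -1 → best response X.
Agent 3 against (R1, X): payoffs 2, 1 → best response Alpha.
Agent 3 against (R1, Y): payoffs 1, 4 → best response Beta.
Agent 3 against (R2, X): payoffs 4, -2 → best response Alpha.
Agent 3 against (R2, Y): payoffs 3, -1 → best response Alpha.
Agent 3 against (R3, X): payoffs 3, 5 → best response Beta.
Agent 3 against (R3, Y): payoffs -5, 5 → best response Beta.
Mutual best responses: (R1, X, Alpha); (R2, Y, Alpha).

Pure-strategy Nash equilibria: (R1, X, Alpha) and (R2, Y, Alpha)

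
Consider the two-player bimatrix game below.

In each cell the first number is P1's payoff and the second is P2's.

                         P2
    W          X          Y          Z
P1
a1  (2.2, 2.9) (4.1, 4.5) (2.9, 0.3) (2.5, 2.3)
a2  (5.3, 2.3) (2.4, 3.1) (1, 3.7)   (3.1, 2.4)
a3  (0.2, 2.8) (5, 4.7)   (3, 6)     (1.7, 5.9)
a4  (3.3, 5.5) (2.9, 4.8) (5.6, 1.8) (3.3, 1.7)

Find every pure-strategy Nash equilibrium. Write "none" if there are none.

P1 against W: payoffs 2.2, 5.3, 0.2, 3.3 → best response a2.
P1 against X: payoffs 4.1, 2.4, 5, 2.9 → best response a3.
P1 against Y: payoffs 2.9, 1, 3, 5.6 → best response a4.
P1 against Z: payoffs 2.5, 3.1, 1.7, 3.3 → best response a4.
P2 against a1: payoffs 2.9, 4.5, 0.3, 2.3 → best response X.
P2 against a2: payoffs 2.3, 3.1, 3.7, 2.4 → best response Y.
P2 against a3: payoffs 2.8, 4.7, 6, 5.9 → best response Y.
P2 against a4: payoffs 5.5, 4.8, 1.8, 1.7 → best response W.
No profile is a mutual best response for all players.

No pure-strategy Nash equilibrium.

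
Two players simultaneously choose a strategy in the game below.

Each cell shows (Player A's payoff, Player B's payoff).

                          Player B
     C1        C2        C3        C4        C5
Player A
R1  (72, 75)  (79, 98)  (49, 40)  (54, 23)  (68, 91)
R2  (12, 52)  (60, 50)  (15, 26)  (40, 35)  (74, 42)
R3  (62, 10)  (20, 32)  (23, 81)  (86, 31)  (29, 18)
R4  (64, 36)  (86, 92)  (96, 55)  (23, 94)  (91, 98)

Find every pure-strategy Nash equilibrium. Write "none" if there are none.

(R1, C1): Player B can switch to C2 (75 → 98). Not NE.
(R1, C2): Player A can switch to R4 (79 → 86). Not NE.
(R1, C3): Player A can switch to R4 (49 → 96). Not NE.
(R1, C4): Player A can switch to R3 (54 → 86). Not NE.
(R1, C5): Player A can switch to R2 (68 → 74). Not NE.
(R2, C1): Player A can switch to R1 (12 → 72). Not NE.
(R2, C2): Player A can switch to R1 (60 → 79). Not NE.
(R2, C3): Player A can switch to R1 (15 → 49). Not NE.
(R2, C4): Player A can switch to R1 (40 → 54). Not NE.
(R2, C5): Player A can switch to R4 (74 → 91). Not NE.
(R3, C1): Player A can switch to R1 (62 → 72). Not NE.
(R3, C2): Player A can switch to R1 (20 → 79). Not NE.
(R4, C5): Player A gets 91, best alternative 74; Player B gets 98, best alternative 94. No profitable deviation — NE.
(The remaining 7 profiles each have a profitable deviation by the same check.)

Pure NE: (R4, C5)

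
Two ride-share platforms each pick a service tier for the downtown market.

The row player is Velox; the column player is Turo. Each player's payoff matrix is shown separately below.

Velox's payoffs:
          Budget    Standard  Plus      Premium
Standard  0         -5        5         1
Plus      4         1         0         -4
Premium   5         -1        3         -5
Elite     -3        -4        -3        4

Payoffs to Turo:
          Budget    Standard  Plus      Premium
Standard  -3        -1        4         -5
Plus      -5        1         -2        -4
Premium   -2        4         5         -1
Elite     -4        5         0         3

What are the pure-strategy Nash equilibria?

Velox against Budget: payoffs 0, 4, 5, -3 → best response Premium.
Velox against Standard: payoffs -5, 1, -1, -4 → best response Plus.
Velox against Plus: payoffs 5, 0, 3, -3 → best response Standard.
Velox against Premium: payoffs 1, -4, -5, 4 → best response Elite.
Turo against Standard: payoffs -3, -1, 4, -5 → best response Plus.
Turo against Plus: payoffs -5, 1, -2, -4 → best response Standard.
Turo against Premium: payoffs -2, 4, 5, -1 → best response Plus.
Turo against Elite: payoffs -4, 5, 0, 3 → best response Standard.
Mutual best responses: (Standard, Plus); (Plus, Standard).

The pure Nash equilibria are (Standard, Plus) and (Plus, Standard).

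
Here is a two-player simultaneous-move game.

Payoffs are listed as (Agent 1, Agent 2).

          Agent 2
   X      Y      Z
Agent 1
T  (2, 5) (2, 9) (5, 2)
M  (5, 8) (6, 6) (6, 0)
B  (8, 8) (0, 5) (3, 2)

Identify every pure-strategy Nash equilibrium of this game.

For each player, find the best response to each opponent profile; mutual best responses are the pure NE.
Agent 1 against X: payoffs 2, 5, 8 → best response B.
Agent 1 against Y: payoffs 2, 6, 0 → best response M.
Agent 1 against Z: payoffs 5, 6, 3 → best response M.
Agent 2 against T: payoffs 5, 9, 2 → best response Y.
Agent 2 against M: payoffs 8, 6, 0 → best response X.
Agent 2 against B: payoffs 8, 5, 2 → best response X.
Mutual best responses: (B, X).

The unique pure-strategy Nash equilibrium is (B, X).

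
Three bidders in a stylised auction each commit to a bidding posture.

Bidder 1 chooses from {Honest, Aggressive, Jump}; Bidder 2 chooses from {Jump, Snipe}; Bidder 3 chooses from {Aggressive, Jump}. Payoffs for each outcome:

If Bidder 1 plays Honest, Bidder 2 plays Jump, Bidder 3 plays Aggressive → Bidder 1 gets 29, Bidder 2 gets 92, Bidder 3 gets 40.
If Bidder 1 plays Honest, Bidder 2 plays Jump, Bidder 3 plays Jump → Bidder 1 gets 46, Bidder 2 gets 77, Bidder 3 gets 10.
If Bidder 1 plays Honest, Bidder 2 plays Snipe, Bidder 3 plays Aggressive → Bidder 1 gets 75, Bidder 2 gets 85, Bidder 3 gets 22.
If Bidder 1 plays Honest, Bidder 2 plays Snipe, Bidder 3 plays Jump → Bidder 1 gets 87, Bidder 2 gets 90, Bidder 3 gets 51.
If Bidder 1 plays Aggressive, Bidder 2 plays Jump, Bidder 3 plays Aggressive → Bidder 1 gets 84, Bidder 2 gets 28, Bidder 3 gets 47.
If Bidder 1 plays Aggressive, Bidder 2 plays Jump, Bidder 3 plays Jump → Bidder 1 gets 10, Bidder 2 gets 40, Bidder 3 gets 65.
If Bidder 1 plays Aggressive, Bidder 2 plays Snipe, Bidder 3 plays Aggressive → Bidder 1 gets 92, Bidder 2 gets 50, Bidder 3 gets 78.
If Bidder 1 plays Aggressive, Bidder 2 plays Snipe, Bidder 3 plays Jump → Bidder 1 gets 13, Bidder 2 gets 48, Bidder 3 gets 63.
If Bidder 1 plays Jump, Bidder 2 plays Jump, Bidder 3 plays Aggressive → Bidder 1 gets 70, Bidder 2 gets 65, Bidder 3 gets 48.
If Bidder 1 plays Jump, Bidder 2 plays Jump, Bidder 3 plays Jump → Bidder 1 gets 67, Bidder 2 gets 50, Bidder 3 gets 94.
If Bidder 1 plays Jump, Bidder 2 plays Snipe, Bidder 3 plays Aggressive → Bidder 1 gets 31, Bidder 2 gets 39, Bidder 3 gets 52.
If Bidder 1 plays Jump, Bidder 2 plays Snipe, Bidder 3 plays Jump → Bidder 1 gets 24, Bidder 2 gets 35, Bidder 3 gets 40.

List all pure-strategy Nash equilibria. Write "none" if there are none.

The pure Nash equilibria are (Honest, Snipe, Jump), (Aggressive, Snipe, Aggressive), (Jump, Jump, Jump).

For each strategy profile, look for a profitable unilateral deviation.
(Honest, Jump, Aggressive): Bidder 1 can switch to Aggressive (29 → 84). Not NE.
(Honest, Jump, Jump): Bidder 1 can switch to Jump (46 → 67). Not NE.
(Honest, Snipe, Aggressive): Bidder 1 can switch to Aggressive (75 → 92). Not NE.
(Honest, Snipe, Jump): Bidder 1 gets 87, best alternative 24; Bidder 2 gets 90, best alternative 77; Bidder 3 gets 51, best alternative 22. No profitable deviation — NE.
(Aggressive, Jump, Aggressive): Bidder 2 can switch to Snipe (28 → 50). Not NE.
(Aggressive, Jump, Jump): Bidder 1 can switch to Honest (10 → 46). Not NE.
(Aggressive, Snipe, Aggressive): Bidder 1 gets 92, best alternative 75; Bidder 2 gets 50, best alternative 28; Bidder 3 gets 78, best alternative 63. No profitable deviation — NE.
(Aggressive, Snipe, Jump): Bidder 1 can switch to Honest (13 → 87). Not NE.
(Jump, Jump, Aggressive): Bidder 1 can switch to Aggressive (70 → 84). Not NE.
(Jump, Jump, Jump): Bidder 1 gets 67, best alternative 46; Bidder 2 gets 50, best alternative 35; Bidder 3 gets 94, best alternative 48. No profitable deviation — NE.
(Jump, Snipe, Aggressive): Bidder 1 can switch to Honest (31 → 75). Not NE.
(Jump, Snipe, Jump): Bidder 1 can switch to Honest (24 → 87). Not NE.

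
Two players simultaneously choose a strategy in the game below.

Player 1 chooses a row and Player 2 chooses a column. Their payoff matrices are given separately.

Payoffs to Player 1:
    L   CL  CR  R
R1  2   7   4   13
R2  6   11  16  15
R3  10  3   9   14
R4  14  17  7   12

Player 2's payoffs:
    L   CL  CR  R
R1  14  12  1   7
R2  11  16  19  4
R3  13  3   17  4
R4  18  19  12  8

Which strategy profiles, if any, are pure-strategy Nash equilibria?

Player 1 against L: payoffs 2, 6, 10, 14 → best response R4.
Player 1 against CL: payoffs 7, 11, 3, 17 → best response R4.
Player 1 against CR: payoffs 4, 16, 9, 7 → best response R2.
Player 1 against R: payoffs 13, 15, 14, 12 → best response R2.
Player 2 against R1: payoffs 14, 12, 1, 7 → best response L.
Player 2 against R2: payoffs 11, 16, 19, 4 → best response CR.
Player 2 against R3: payoffs 13, 3, 17, 4 → best response CR.
Player 2 against R4: payoffs 18, 19, 12, 8 → best response CL.
Mutual best responses: (R2, CR); (R4, CL).

(R2, CR); (R4, CL)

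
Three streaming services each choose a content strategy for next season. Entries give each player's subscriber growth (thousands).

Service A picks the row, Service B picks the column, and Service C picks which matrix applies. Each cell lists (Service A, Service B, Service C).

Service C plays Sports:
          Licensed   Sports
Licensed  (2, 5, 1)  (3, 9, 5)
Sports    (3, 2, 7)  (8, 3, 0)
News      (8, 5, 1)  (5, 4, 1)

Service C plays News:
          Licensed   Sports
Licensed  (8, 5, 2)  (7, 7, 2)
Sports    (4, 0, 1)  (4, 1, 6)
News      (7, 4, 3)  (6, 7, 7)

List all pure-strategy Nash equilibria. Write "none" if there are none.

No pure-strategy Nash equilibrium.

Service A against (Licensed, Sports): payoffs 2, 3, 8 → best response News.
Service A against (Licensed, News): payoffs 8, 4, 7 → best response Licensed.
Service A against (Sports, Sports): payoffs 3, 8, 5 → best response Sports.
Service A against (Sports, News): payoffs 7, 4, 6 → best response Licensed.
Service B against (Licensed, Sports): payoffs 5, 9 → best response Sports.
Service B against (Licensed, News): payoffs 5, 7 → best response Sports.
Service B against (Sports, Sports): payoffs 2, 3 → best response Sports.
Service B against (Sports, News): payoffs 0, 1 → best response Sports.
Service B against (News, Sports): payoffs 5, 4 → best response Licensed.
Service B against (News, News): payoffs 4, 7 → best response Sports.
Service C against (Licensed, Licensed): payoffs 1, 2 → best response News.
Service C against (Licensed, Sports): payoffs 5, 2 → best response Sports.
Service C against (Sports, Licensed): payoffs 7, 1 → best response Sports.
Service C against (Sports, Sports): payoffs 0, 6 → best response News.
Service C against (News, Licensed): payoffs 1, 3 → best response News.
Service C against (News, Sports): payoffs 1, 7 → best response News.
No profile is a mutual best response for all players.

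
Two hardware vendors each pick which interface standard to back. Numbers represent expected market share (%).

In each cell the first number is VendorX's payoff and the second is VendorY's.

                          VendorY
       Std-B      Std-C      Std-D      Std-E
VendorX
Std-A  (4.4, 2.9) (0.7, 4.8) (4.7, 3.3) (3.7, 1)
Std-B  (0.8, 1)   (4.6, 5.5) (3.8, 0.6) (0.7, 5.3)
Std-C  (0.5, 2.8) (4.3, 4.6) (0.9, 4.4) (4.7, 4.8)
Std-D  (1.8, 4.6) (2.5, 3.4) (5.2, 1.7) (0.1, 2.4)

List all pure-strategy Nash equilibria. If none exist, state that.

Pure-strategy Nash equilibria: (Std-B, Std-C); (Std-C, Std-E)

Check each profile: it is a Nash equilibrium iff no player can strictly gain by switching unilaterally.
(Std-A, Std-B): VendorY can switch to Std-C (2.9 → 4.8). Not NE.
(Std-A, Std-C): VendorX can switch to Std-B (0.7 → 4.6). Not NE.
(Std-A, Std-D): VendorX can switch to Std-D (4.7 → 5.2). Not NE.
(Std-A, Std-E): VendorX can switch to Std-C (3.7 → 4.7). Not NE.
(Std-B, Std-B): VendorX can switch to Std-A (0.8 → 4.4). Not NE.
(Std-B, Std-C): VendorX gets 4.6, best alternative 4.3; VendorY gets 5.5, best alternative 5.3. No profitable deviation — NE.
(Std-B, Std-D): VendorX can switch to Std-A (3.8 → 4.7). Not NE.
(Std-B, Std-E): VendorX can switch to Std-A (0.7 → 3.7). Not NE.
(Std-C, Std-B): VendorX can switch to Std-A (0.5 → 4.4). Not NE.
(Std-C, Std-C): VendorX can switch to Std-B (4.3 → 4.6). Not NE.
(Std-C, Std-D): VendorX can switch to Std-A (0.9 → 4.7). Not NE.
(Std-C, Std-E): VendorX gets 4.7, best alternative 3.7; VendorY gets 4.8, best alternative 4.6. No profitable deviation — NE.
(The remaining 4 profiles each have a profitable deviation by the same check.)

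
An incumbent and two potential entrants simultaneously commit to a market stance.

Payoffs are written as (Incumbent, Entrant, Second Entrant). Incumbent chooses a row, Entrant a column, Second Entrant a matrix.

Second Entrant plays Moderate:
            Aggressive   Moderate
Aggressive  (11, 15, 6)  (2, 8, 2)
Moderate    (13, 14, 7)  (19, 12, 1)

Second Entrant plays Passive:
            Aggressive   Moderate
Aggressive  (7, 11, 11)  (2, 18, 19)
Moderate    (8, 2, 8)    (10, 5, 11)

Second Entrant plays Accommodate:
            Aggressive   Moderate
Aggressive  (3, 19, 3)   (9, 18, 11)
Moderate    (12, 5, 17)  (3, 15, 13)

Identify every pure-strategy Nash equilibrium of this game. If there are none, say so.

There is no pure-strategy Nash equilibrium.

(Aggressive, Aggressive, Moderate): Incumbent can switch to Moderate (11 → 13). Not NE.
(Aggressive, Aggressive, Passive): Incumbent can switch to Moderate (7 → 8). Not NE.
(Aggressive, Aggressive, Accommodate): Incumbent can switch to Moderate (3 → 12). Not NE.
(Aggressive, Moderate, Moderate): Incumbent can switch to Moderate (2 → 19). Not NE.
(Aggressive, Moderate, Passive): Incumbent can switch to Moderate (2 → 10). Not NE.
(Aggressive, Moderate, Accommodate): Entrant can switch to Aggressive (18 → 19). Not NE.
(The remaining 6 profiles each have a profitable deviation by the same check.)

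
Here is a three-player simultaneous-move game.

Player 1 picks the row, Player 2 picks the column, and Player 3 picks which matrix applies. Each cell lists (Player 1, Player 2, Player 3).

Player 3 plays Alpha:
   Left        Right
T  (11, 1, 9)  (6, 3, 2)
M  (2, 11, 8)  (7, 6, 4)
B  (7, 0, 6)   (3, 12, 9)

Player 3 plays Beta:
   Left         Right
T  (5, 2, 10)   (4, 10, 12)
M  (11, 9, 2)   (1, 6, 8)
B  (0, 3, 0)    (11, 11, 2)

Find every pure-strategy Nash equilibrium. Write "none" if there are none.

No pure-strategy Nash equilibrium.

Player 1 against (Left, Alpha): payoffs 11, 2, 7 → best response T.
Player 1 against (Left, Beta): payoffs 5, 11, 0 → best response M.
Player 1 against (Right, Alpha): payoffs 6, 7, 3 → best response M.
Player 1 against (Right, Beta): payoffs 4, 1, 11 → best response B.
Player 2 against (T, Alpha): payoffs 1, 3 → best response Right.
Player 2 against (T, Beta): payoffs 2, 10 → best response Right.
Player 2 against (M, Alpha): payoffs 11, 6 → best response Left.
Player 2 against (M, Beta): payoffs 9, 6 → best response Left.
Player 2 against (B, Alpha): payoffs 0, 12 → best response Right.
Player 2 against (B, Beta): payoffs 3, 11 → best response Right.
Player 3 against (T, Left): payoffs 9, 10 → best response Beta.
Player 3 against (T, Right): payoffs 2, 12 → best response Beta.
Player 3 against (M, Left): payoffs 8, 2 → best response Alpha.
Player 3 against (M, Right): payoffs 4, 8 → best response Beta.
Player 3 against (B, Left): payoffs 6, 0 → best response Alpha.
Player 3 against (B, Right): payoffs 9, 2 → best response Alpha.
No profile is a mutual best response for all players.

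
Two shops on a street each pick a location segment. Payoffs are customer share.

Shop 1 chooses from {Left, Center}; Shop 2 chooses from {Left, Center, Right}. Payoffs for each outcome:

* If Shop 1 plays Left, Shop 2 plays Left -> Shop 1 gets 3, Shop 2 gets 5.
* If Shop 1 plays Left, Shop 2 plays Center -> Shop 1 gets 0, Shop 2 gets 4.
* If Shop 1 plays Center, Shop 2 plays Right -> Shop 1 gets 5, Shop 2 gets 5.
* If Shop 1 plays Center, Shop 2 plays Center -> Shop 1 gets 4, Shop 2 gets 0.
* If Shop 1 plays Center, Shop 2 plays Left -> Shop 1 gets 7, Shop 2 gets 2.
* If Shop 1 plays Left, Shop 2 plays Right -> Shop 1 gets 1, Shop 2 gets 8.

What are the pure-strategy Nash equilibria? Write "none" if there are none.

For each strategy profile, look for a profitable unilateral deviation.
(Left, Left): Shop 1 can switch to Center (3 → 7). Not NE.
(Left, Center): Shop 1 can switch to Center (0 → 4). Not NE.
(Left, Right): Shop 1 can switch to Center (1 → 5). Not NE.
(Center, Left): Shop 2 can switch to Right (2 → 5). Not NE.
(Center, Center): Shop 2 can switch to Left (0 → 2). Not NE.
(Center, Right): Shop 1 gets 5, best alternative 1; Shop 2 gets 5, best alternative 2. No profitable deviation — NE.

The unique pure-strategy Nash equilibrium is (Center, Right).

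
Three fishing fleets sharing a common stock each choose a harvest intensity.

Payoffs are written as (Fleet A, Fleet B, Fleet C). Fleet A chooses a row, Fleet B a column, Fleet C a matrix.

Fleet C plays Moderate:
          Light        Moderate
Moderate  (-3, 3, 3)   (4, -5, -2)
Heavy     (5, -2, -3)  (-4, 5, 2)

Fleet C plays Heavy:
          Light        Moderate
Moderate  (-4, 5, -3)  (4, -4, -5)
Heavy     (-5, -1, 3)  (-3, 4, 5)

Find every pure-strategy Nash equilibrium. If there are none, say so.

For each player, find the best response to each opponent profile; mutual best responses are the pure NE.
Fleet A against (Light, Moderate): payoffs -3, 5 → best response Heavy.
Fleet A against (Light, Heavy): payoffs -4, -5 → best response Moderate.
Fleet A against (Moderate, Moderate): payoffs 4, -4 → best response Moderate.
Fleet A against (Moderate, Heavy): payoffs 4, -3 → best response Moderate.
Fleet B against (Moderate, Moderate): payoffs 3, -5 → best response Light.
Fleet B against (Moderate, Heavy): payoffs 5, -4 → best response Light.
Fleet B against (Heavy, Moderate): payoffs -2, 5 → best response Moderate.
Fleet B against (Heavy, Heavy): payoffs -1, 4 → best response Moderate.
Fleet C against (Moderate, Light): payoffs 3, -3 → best response Moderate.
Fleet C against (Moderate, Moderate): payoffs -2, -5 → best response Moderate.
Fleet C against (Heavy, Light): payoffs -3, 3 → best response Heavy.
Fleet C against (Heavy, Moderate): payoffs 2, 5 → best response Heavy.
No profile is a mutual best response for all players.

There is no pure-strategy Nash equilibrium.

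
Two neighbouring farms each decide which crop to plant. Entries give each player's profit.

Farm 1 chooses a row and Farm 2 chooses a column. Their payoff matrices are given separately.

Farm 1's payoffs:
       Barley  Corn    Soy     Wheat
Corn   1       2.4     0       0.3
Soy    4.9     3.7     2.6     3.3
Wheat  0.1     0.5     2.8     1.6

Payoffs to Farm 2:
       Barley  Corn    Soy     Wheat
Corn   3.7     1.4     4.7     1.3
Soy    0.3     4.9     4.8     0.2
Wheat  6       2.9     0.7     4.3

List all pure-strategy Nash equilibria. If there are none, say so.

Pure NE: (Soy, Corn)

Farm 1 against Barley: payoffs 1, 4.9, 0.1 → best response Soy.
Farm 1 against Corn: payoffs 2.4, 3.7, 0.5 → best response Soy.
Farm 1 against Soy: payoffs 0, 2.6, 2.8 → best response Wheat.
Farm 1 against Wheat: payoffs 0.3, 3.3, 1.6 → best response Soy.
Farm 2 against Corn: payoffs 3.7, 1.4, 4.7, 1.3 → best response Soy.
Farm 2 against Soy: payoffs 0.3, 4.9, 4.8, 0.2 → best response Corn.
Farm 2 against Wheat: payoffs 6, 2.9, 0.7, 4.3 → best response Barley.
Mutual best responses: (Soy, Corn).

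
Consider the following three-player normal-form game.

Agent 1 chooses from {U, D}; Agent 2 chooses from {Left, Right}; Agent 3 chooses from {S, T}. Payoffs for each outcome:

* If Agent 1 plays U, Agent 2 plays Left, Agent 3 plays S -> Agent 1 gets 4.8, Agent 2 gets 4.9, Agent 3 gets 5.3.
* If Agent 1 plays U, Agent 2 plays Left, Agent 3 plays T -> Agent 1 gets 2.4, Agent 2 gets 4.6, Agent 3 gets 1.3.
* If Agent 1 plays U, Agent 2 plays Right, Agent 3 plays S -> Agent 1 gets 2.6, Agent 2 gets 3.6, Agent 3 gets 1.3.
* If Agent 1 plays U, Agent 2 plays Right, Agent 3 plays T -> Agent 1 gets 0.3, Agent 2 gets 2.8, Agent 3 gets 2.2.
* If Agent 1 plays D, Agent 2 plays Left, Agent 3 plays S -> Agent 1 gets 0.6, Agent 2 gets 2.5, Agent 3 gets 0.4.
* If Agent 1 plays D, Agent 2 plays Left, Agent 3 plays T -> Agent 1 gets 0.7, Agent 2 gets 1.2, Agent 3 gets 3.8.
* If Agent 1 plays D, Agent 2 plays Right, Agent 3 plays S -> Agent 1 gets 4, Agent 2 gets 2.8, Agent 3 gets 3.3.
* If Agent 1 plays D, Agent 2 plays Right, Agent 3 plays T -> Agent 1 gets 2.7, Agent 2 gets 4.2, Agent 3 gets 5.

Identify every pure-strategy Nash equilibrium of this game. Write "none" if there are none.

Agent 1 against (Left, S): payoffs 4.8, 0.6 → best response U.
Agent 1 against (Left, T): payoffs 2.4, 0.7 → best response U.
Agent 1 against (Right, S): payoffs 2.6, 4 → best response D.
Agent 1 against (Right, T): payoffs 0.3, 2.7 → best response D.
Agent 2 against (U, S): payoffs 4.9, 3.6 → best response Left.
Agent 2 against (U, T): payoffs 4.6, 2.8 → best response Left.
Agent 2 against (D, S): payoffs 2.5, 2.8 → best response Right.
Agent 2 against (D, T): payoffs 1.2, 4.2 → best response Right.
Agent 3 against (U, Left): payoffs 5.3, 1.3 → best response S.
Agent 3 against (U, Right): payoffs 1.3, 2.2 → best response T.
Agent 3 against (D, Left): payoffs 0.4, 3.8 → best response T.
Agent 3 against (D, Right): payoffs 3.3, 5 → best response T.
Mutual best responses: (U, Left, S); (D, Right, T).

Pure-strategy Nash equilibria: (U, Left, S), (D, Right, T)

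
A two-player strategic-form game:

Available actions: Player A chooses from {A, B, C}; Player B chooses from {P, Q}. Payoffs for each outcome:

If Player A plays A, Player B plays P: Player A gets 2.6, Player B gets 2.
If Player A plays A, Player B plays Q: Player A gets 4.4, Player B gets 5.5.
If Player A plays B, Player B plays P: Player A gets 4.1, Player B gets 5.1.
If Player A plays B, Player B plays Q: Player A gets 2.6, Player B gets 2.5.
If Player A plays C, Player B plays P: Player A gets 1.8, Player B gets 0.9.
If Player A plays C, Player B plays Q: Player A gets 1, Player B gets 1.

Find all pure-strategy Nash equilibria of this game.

Mark each player's best response to every combination of opponents' strategies; a profile where every player is best-responding is a pure Nash equilibrium.
Player A against P: payoffs 2.6, 4.1, 1.8 → best response B.
Player A against Q: payoffs 4.4, 2.6, 1 → best response A.
Player B against A: payoffs 2, 5.5 → best response Q.
Player B against B: payoffs 5.1, 2.5 → best response P.
Player B against C: payoffs 0.9, 1 → best response Q.
Mutual best responses: (A, Q); (B, P).

(A, Q); (B, P)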